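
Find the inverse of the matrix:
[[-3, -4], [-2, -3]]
[[-3, 4], [2, -3]]

For [[a,b],[c,d]], inverse = (1/det)·[[d,-b],[-c,a]]
det = -3·-3 - -4·-2 = 1
Inverse = (1/1)·[[-3, 4], [2, -3]]
        = [[-3, 4], [2, -3]]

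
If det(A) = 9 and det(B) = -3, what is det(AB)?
-27

Use the multiplicative property of determinants: det(AB) = det(A)*det(B).
det(AB) = (9)*(-3) = -27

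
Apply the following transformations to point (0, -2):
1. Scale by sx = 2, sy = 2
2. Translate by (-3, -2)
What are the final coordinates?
(-3, -6)

Step 1: Scale (0, -2) by (sx, sy) = (2, 2) → (0, -4)
Step 2: Translate by (-3, -2) → (-3, -6)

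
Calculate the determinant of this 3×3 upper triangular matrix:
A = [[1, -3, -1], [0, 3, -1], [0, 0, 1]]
3

The determinant of a triangular matrix is the product of its diagonal entries (the off-diagonal entries above the diagonal do not affect it).
det(A) = (1) * (3) * (1) = 3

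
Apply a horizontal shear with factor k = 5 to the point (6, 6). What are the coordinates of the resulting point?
(36, 6)

Shear matrix for horizontal shear with factor k = 5:
[[1, 5], [0, 1]]
Result: (6, 6) → (36, 6)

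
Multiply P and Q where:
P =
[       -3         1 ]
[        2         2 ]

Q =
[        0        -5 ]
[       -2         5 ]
PQ =
[       -2        20 ]
[       -4         0 ]

Matrix multiplication: (PQ)[i][j] = sum over k of P[i][k] * Q[k][j].
  (PQ)[0][0] = (-3)*(0) + (1)*(-2) = -2
  (PQ)[0][1] = (-3)*(-5) + (1)*(5) = 20
  (PQ)[1][0] = (2)*(0) + (2)*(-2) = -4
  (PQ)[1][1] = (2)*(-5) + (2)*(5) = 0
PQ =
[       -2        20 ]
[       -4         0 ]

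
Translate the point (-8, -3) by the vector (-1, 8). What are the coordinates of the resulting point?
(-9, 5)

Translation by (-1, 8):
x' = -8 + -1 = -9
y' = -3 + 8 = 5
Homogeneous matrix: [[1, 0, -1], [0, 1, 8], [0, 0, 1]]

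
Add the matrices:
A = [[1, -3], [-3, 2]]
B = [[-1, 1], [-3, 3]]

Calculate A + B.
[[0, -2], [-6, 5]]

Add corresponding elements:
(1)+(-1)=0
(-3)+(1)=-2
(-3)+(-3)=-6
(2)+(3)=5
A + B = [[0, -2], [-6, 5]]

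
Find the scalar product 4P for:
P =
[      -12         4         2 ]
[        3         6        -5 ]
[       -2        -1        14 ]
4P =
[      -48        16         8 ]
[       12        24       -20 ]
[       -8        -4        56 ]

Scalar multiplication is elementwise: (4P)[i][j] = 4 * P[i][j].
  (4P)[0][0] = 4 * (-12) = -48
  (4P)[0][1] = 4 * (4) = 16
  (4P)[0][2] = 4 * (2) = 8
  (4P)[1][0] = 4 * (3) = 12
  (4P)[1][1] = 4 * (6) = 24
  (4P)[1][2] = 4 * (-5) = -20
  (4P)[2][0] = 4 * (-2) = -8
  (4P)[2][1] = 4 * (-1) = -4
  (4P)[2][2] = 4 * (14) = 56
4P =
[      -48        16         8 ]
[       12        24       -20 ]
[       -8        -4        56 ]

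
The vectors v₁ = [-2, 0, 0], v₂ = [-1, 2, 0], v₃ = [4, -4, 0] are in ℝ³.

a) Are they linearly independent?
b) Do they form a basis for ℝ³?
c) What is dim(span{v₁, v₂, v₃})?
Not independent, not a basis, dim(span) = 2

Check whether v₃ can be written as a linear combination of v₁ and v₂.
v₃ = (-1)·v₁ + (-2)·v₂ = [4, -4, 0], so the three vectors are linearly dependent.
Thus they do not form a basis for ℝ³, and dim(span{v₁, v₂, v₃}) = 2 (spanned by v₁ and v₂).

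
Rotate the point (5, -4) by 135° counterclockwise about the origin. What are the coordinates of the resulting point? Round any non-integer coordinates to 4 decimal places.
(-0.7071, 6.3640)

Rotation matrix R(θ) = [[cos θ, -sin θ], [sin θ, cos θ]]; for θ = 135°:
R = [[-√2/2, -√2/2], [√2/2, -√2/2]]
Result: R × [5, -4]ᵀ = [-√2/2·5 + (-√2/2)·-4, √2/2·5 + (-√2/2)·-4]ᵀ = (-0.7071, 6.3640)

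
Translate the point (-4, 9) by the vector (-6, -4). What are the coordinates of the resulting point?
(-10, 5)

Translation by (-6, -4):
x' = -4 + -6 = -10
y' = 9 + -4 = 5
Homogeneous matrix: [[1, 0, -6], [0, 1, -4], [0, 0, 1]]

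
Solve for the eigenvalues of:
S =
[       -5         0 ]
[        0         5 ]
λ = -5, 5

Solve det(S - λI) = 0. For a 2×2 matrix the characteristic equation is λ² - (trace)λ + det = 0.
trace(S) = a + d = -5 + 5 = 0.
det(S) = a*d - b*c = (-5)*(5) - (0)*(0) = -25 - 0 = -25.
Characteristic equation: λ² - (0)λ + (-25) = 0.
Discriminant = (0)² - 4*(-25) = 0 + 100 = 100.
λ = (0 ± √100) / 2 = (0 ± 10) / 2 = -5, 5.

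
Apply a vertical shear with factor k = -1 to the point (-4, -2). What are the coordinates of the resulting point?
(-4, 2)

Shear matrix for vertical shear with factor k = -1:
[[1, 0], [-1, 1]]
Result: (-4, -2) → (-4, 2)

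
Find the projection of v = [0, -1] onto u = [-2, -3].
[-6/13, -9/13]

The projection of v onto u is proj_u(v) = ((v·u) / (u·u)) · u.
v·u = (0)*(-2) + (-1)*(-3) = 3.
u·u = (-2)*(-2) + (-3)*(-3) = 13.
coefficient = 3 / 13 = 3/13.
proj_u(v) = 3/13 · [-2, -3] = [-6/13, -9/13].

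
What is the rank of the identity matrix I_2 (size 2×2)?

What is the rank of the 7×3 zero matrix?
rank(I_2) = 2, rank(0) = 0

The identity I_2 has 2 columns that are the standard basis vectors e_1, …, e_2. These are linearly independent, so all 2 columns are pivots and rank(I_2) = 2.
The 7×3 zero matrix has every entry zero, so every row is the zero row and there are no pivots; rank(0) = 0.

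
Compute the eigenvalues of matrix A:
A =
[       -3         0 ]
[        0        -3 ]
λ = -3, -3

Solve det(A - λI) = 0. For a 2×2 matrix the characteristic equation is λ² - (trace)λ + det = 0.
trace(A) = a + d = -3 - 3 = -6.
det(A) = a*d - b*c = (-3)*(-3) - (0)*(0) = 9 - 0 = 9.
Characteristic equation: λ² - (-6)λ + (9) = 0.
Discriminant = (-6)² - 4*(9) = 36 - 36 = 0.
λ = (-6 ± √0) / 2 = (-6 ± 0) / 2 = -3, -3.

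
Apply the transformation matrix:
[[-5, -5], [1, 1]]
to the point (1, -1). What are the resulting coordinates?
(0, 0)

Matrix multiplication:
[[-5, -5], [1, 1]] × [1, -1]ᵀ
= [-5×1 + -5×-1, 1×1 + 1×-1]ᵀ
= [0.0000, 0.0000]ᵀ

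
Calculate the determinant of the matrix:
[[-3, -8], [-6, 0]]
-48

For a 2×2 matrix [[a, b], [c, d]], det = ad - bc
det = (-3)(0) - (-8)(-6) = 0 - 48 = -48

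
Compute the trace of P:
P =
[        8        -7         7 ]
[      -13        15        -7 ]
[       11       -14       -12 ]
tr(P) = 8 + 15 - 12 = 11

The trace of a square matrix is the sum of its diagonal entries.
Diagonal entries of P: P[0][0] = 8, P[1][1] = 15, P[2][2] = -12.
tr(P) = 8 + 15 - 12 = 11.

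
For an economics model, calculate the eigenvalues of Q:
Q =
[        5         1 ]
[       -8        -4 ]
λ = -3, 4

Solve det(Q - λI) = 0. For a 2×2 matrix the characteristic equation is λ² - (trace)λ + det = 0.
trace(Q) = a + d = 5 - 4 = 1.
det(Q) = a*d - b*c = (5)*(-4) - (1)*(-8) = -20 + 8 = -12.
Characteristic equation: λ² - (1)λ + (-12) = 0.
Discriminant = (1)² - 4*(-12) = 1 + 48 = 49.
λ = (1 ± √49) / 2 = (1 ± 7) / 2 = -3, 4.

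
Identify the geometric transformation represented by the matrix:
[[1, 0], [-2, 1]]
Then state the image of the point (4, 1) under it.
vertical shear with factor -2; image of (4, 1) is (4, -7)

The matrix [[1, 0], [k, 1]] sends (x, y) to (x, -2x + y), leaving the x-coordinate fixed: a vertical shear.
The matrix [[1, 0], [-2, 1]] represents: vertical shear with factor -2.
Applying it to (4, 1): [1·4 + 0·1, -2·4 + 1·1] = (4, -7).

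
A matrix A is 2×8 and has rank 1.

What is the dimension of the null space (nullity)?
7

The rank-nullity theorem for an m×n matrix states:
rank(A) + nullity(A) = n (the number of columns).
Here n = 8 and rank(A) = 1, so nullity(A) = 8 - 1 = 7.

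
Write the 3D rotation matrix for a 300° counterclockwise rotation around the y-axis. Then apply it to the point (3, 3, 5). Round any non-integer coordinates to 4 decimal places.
R = [[1/2, 0, -√3/2], [0, 1, 0], [√3/2, 0, 1/2]]; R·(3, 3, 5) = (-2.8301, 3.0000, 5.0981)

Rotation matrix for 300° around y-axis:
cos(300°) = 1/2, sin(300°) = -√3/2
R = [[1/2, 0, -√3/2], [0, 1, 0], [√3/2, 0, 1/2]]
Apply to (3, 3, 5): R·[3, 3, 5]ᵀ = (-2.8301, 3.0000, 5.0981)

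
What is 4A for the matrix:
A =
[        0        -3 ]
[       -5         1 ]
4A =
[        0       -12 ]
[      -20         4 ]

Scalar multiplication is elementwise: (4A)[i][j] = 4 * A[i][j].
  (4A)[0][0] = 4 * (0) = 0
  (4A)[0][1] = 4 * (-3) = -12
  (4A)[1][0] = 4 * (-5) = -20
  (4A)[1][1] = 4 * (1) = 4
4A =
[        0       -12 ]
[      -20         4 ]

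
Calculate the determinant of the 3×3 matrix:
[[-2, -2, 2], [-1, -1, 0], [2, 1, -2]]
2

Expansion along first row:
det = -2·det([[-1,0],[1,-2]]) - -2·det([[-1,0],[2,-2]]) + 2·det([[-1,-1],[2,1]])
    = -2·(-1·-2 - 0·1) - -2·(-1·-2 - 0·2) + 2·(-1·1 - -1·2)
    = -2·2 - -2·2 + 2·1
    = -4 + 4 + 2 = 2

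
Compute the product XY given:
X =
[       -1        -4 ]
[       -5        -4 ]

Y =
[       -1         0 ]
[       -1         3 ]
XY =
[        5       -12 ]
[        9       -12 ]

Matrix multiplication: (XY)[i][j] = sum over k of X[i][k] * Y[k][j].
  (XY)[0][0] = (-1)*(-1) + (-4)*(-1) = 5
  (XY)[0][1] = (-1)*(0) + (-4)*(3) = -12
  (XY)[1][0] = (-5)*(-1) + (-4)*(-1) = 9
  (XY)[1][1] = (-5)*(0) + (-4)*(3) = -12
XY =
[        5       -12 ]
[        9       -12 ]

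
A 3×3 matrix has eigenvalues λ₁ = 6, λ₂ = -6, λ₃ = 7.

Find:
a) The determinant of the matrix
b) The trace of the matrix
det = -252, trace = 7

Two standard eigenvalue identities:
- det(A) equals the product of the eigenvalues (counted with multiplicity).
- trace(A) equals the sum of the eigenvalues.
det(A) = (6)*(-6)*(7) = -252.
trace(A) = 6 - 6 + 7 = 7.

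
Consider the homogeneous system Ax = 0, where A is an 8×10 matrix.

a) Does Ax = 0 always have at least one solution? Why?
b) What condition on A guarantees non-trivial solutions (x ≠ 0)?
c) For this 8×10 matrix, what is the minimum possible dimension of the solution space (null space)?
a) Yes, x = 0 is always a solution. b) When A has linearly dependent columns (rank < n). c) Minimum nullity = 2.

a) x = 0 satisfies A·0 = 0, so the zero vector is always a solution.
b) Non-trivial solutions exist iff the columns of A are linearly dependent, equivalently rank(A) < n (the number of columns).
c) By rank-nullity, rank(A) + nullity(A) = n = 10. Since A has only 8 rows, rank(A) ≤ 8, so nullity(A) ≥ 10 - 8 = 2.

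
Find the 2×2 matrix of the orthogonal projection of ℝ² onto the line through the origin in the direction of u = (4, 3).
[[16/25, 12/25], [12/25, 9/25]]

The orthogonal projection onto the line spanned by a nonzero vector u = (a, b) has matrix P = (u uᵀ) / (uᵀ u) = (1/(a² + b²)) · [[a², ab], [ab, b²]].
Here u = (4, 3), so a² + b² = 16 + 9 = 25.
P = (1/25) · [[16, 12], [12, 9]] = [[16/25, 12/25], [12/25, 9/25]].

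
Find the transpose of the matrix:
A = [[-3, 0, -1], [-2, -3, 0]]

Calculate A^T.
[[-3, -2], [0, -3], [-1, 0]]

The transpose sends entry (i,j) to (j,i); rows become columns.
Row 0 of A: [-3, 0, -1] -> column 0 of A^T.
Row 1 of A: [-2, -3, 0] -> column 1 of A^T.
A^T = [[-3, -2], [0, -3], [-1, 0]]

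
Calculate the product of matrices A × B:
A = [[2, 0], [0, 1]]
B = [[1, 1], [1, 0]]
[[2, 2], [1, 0]]

Matrix multiplication:
C[0][0] = 2×1 + 0×1 = 2
C[0][1] = 2×1 + 0×0 = 2
C[1][0] = 0×1 + 1×1 = 1
C[1][1] = 0×1 + 1×0 = 0
Result: [[2, 2], [1, 0]]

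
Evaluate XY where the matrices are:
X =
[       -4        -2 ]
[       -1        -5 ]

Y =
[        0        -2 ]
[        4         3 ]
XY =
[       -8         2 ]
[      -20       -13 ]

Matrix multiplication: (XY)[i][j] = sum over k of X[i][k] * Y[k][j].
  (XY)[0][0] = (-4)*(0) + (-2)*(4) = -8
  (XY)[0][1] = (-4)*(-2) + (-2)*(3) = 2
  (XY)[1][0] = (-1)*(0) + (-5)*(4) = -20
  (XY)[1][1] = (-1)*(-2) + (-5)*(3) = -13
XY =
[       -8         2 ]
[      -20       -13 ]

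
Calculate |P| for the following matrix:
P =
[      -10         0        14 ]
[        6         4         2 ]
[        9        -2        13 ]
det(P) = -1232

Expand along row 0 (cofactor expansion): det(P) = a*(e*i - f*h) - b*(d*i - f*g) + c*(d*h - e*g), where the 3×3 is [[a, b, c], [d, e, f], [g, h, i]].
Minor M_00 = (4)*(13) - (2)*(-2) = 52 + 4 = 56.
Minor M_01 = (6)*(13) - (2)*(9) = 78 - 18 = 60.
Minor M_02 = (6)*(-2) - (4)*(9) = -12 - 36 = -48.
det(P) = (-10)*(56) - (0)*(60) + (14)*(-48) = -560 + 0 - 672 = -1232.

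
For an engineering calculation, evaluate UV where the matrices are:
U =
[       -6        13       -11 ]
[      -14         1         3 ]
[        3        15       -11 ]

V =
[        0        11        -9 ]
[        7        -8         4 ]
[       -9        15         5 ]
UV =
[      190      -335        51 ]
[      -20      -117       145 ]
[      204      -252       -22 ]

Matrix multiplication: (UV)[i][j] = sum over k of U[i][k] * V[k][j].
  (UV)[0][0] = (-6)*(0) + (13)*(7) + (-11)*(-9) = 190
  (UV)[0][1] = (-6)*(11) + (13)*(-8) + (-11)*(15) = -335
  (UV)[0][2] = (-6)*(-9) + (13)*(4) + (-11)*(5) = 51
  (UV)[1][0] = (-14)*(0) + (1)*(7) + (3)*(-9) = -20
  (UV)[1][1] = (-14)*(11) + (1)*(-8) + (3)*(15) = -117
  (UV)[1][2] = (-14)*(-9) + (1)*(4) + (3)*(5) = 145
  (UV)[2][0] = (3)*(0) + (15)*(7) + (-11)*(-9) = 204
  (UV)[2][1] = (3)*(11) + (15)*(-8) + (-11)*(15) = -252
  (UV)[2][2] = (3)*(-9) + (15)*(4) + (-11)*(5) = -22
UV =
[      190      -335        51 ]
[      -20      -117       145 ]
[      204      -252       -22 ]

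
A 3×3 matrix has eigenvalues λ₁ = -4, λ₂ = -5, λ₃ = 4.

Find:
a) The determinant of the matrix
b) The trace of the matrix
det = 80, trace = -5

Two standard eigenvalue identities:
- det(A) equals the product of the eigenvalues (counted with multiplicity).
- trace(A) equals the sum of the eigenvalues.
det(A) = (-4)*(-5)*(4) = 80.
trace(A) = -4 - 5 + 4 = -5.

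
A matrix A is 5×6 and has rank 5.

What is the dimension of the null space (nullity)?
1

The rank-nullity theorem for an m×n matrix states:
rank(A) + nullity(A) = n (the number of columns).
Here n = 6 and rank(A) = 5, so nullity(A) = 6 - 5 = 1.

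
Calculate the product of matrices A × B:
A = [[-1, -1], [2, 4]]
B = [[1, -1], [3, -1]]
[[-4, 2], [14, -6]]

Matrix multiplication:
C[0][0] = -1×1 + -1×3 = -4
C[0][1] = -1×-1 + -1×-1 = 2
C[1][0] = 2×1 + 4×3 = 14
C[1][1] = 2×-1 + 4×-1 = -6
Result: [[-4, 2], [14, -6]]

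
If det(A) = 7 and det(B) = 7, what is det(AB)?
49

Use the multiplicative property of determinants: det(AB) = det(A)*det(B).
det(AB) = (7)*(7) = 49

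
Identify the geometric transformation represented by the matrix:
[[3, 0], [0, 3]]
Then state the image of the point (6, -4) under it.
uniform scaling by factor 3; image of (6, -4) is (18, -12)

This is a diagonal matrix with equal entries 3, so it scales both axes by the same factor 3.
The matrix [[3, 0], [0, 3]] represents: uniform scaling by factor 3.
Applying it to (6, -4): [3·6 + 0·-4, 0·6 + 3·-4] = (18, -12).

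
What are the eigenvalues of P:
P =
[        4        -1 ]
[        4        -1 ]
λ = 0, 3

Solve det(P - λI) = 0. For a 2×2 matrix the characteristic equation is λ² - (trace)λ + det = 0.
trace(P) = a + d = 4 - 1 = 3.
det(P) = a*d - b*c = (4)*(-1) - (-1)*(4) = -4 + 4 = 0.
Characteristic equation: λ² - (3)λ + (0) = 0.
Discriminant = (3)² - 4*(0) = 9 - 0 = 9.
λ = (3 ± √9) / 2 = (3 ± 3) / 2 = 0, 3.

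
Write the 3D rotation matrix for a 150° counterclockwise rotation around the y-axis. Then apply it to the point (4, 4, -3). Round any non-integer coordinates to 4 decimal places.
R = [[-√3/2, 0, 1/2], [0, 1, 0], [-1/2, 0, -√3/2]]; R·(4, 4, -3) = (-4.9641, 4.0000, 0.5981)

Rotation matrix for 150° around y-axis:
cos(150°) = -√3/2, sin(150°) = 1/2
R = [[-√3/2, 0, 1/2], [0, 1, 0], [-1/2, 0, -√3/2]]
Apply to (4, 4, -3): R·[4, 4, -3]ᵀ = (-4.9641, 4.0000, 0.5981)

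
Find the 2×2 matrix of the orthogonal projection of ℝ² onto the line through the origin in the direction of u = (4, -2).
[[4/5, -2/5], [-2/5, 1/5]]

The orthogonal projection onto the line spanned by a nonzero vector u = (a, b) has matrix P = (u uᵀ) / (uᵀ u) = (1/(a² + b²)) · [[a², ab], [ab, b²]].
Here u = (4, -2), so a² + b² = 16 + 4 = 20.
P = (1/20) · [[16, -8], [-8, 4]] = [[4/5, -2/5], [-2/5, 1/5]].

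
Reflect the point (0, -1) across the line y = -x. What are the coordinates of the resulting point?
(1, 0)

Reflection across line y = -x: (0, -1) → (1, 0)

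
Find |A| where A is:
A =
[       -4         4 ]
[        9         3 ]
det(A) = -48

For a 2×2 matrix [[a, b], [c, d]], det = a*d - b*c.
det(A) = (-4)*(3) - (4)*(9) = -12 - 36 = -48.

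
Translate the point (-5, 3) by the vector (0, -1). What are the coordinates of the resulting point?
(-5, 2)

Translation by (0, -1):
x' = -5 + 0 = -5
y' = 3 + -1 = 2
Homogeneous matrix: [[1, 0, 0], [0, 1, -1], [0, 0, 1]]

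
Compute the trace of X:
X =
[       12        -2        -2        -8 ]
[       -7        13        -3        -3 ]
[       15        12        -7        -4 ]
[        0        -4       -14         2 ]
tr(X) = 12 + 13 - 7 + 2 = 20

The trace of a square matrix is the sum of its diagonal entries.
Diagonal entries of X: X[0][0] = 12, X[1][1] = 13, X[2][2] = -7, X[3][3] = 2.
tr(X) = 12 + 13 - 7 + 2 = 20.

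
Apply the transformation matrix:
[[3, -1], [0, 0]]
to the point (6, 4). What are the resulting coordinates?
(14, 0)

Matrix multiplication:
[[3, -1], [0, 0]] × [6, 4]ᵀ
= [3×6 + -1×4, 0×6 + 0×4]ᵀ
= [14.0000, 0.0000]ᵀ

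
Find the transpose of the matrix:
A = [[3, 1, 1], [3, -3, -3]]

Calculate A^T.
[[3, 3], [1, -3], [1, -3]]

The transpose sends entry (i,j) to (j,i); rows become columns.
Row 0 of A: [3, 1, 1] -> column 0 of A^T.
Row 1 of A: [3, -3, -3] -> column 1 of A^T.
A^T = [[3, 3], [1, -3], [1, -3]]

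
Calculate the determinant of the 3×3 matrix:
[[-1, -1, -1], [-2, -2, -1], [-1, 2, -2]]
3

Expansion along first row:
det = -1·det([[-2,-1],[2,-2]]) - -1·det([[-2,-1],[-1,-2]]) + -1·det([[-2,-2],[-1,2]])
    = -1·(-2·-2 - -1·2) - -1·(-2·-2 - -1·-1) + -1·(-2·2 - -2·-1)
    = -1·6 - -1·3 + -1·-6
    = -6 + 3 + 6 = 3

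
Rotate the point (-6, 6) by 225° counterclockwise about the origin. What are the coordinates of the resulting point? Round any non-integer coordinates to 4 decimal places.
(8.4853, 0.0000)

Rotation matrix R(θ) = [[cos θ, -sin θ], [sin θ, cos θ]]; for θ = 225°:
R = [[-√2/2, √2/2], [-√2/2, -√2/2]]
Result: R × [-6, 6]ᵀ = [-√2/2·-6 + (√2/2)·6, -√2/2·-6 + (-√2/2)·6]ᵀ = (8.4853, 0.0000)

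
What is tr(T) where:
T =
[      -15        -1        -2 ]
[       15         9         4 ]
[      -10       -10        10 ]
tr(T) = -15 + 9 + 10 = 4

The trace of a square matrix is the sum of its diagonal entries.
Diagonal entries of T: T[0][0] = -15, T[1][1] = 9, T[2][2] = 10.
tr(T) = -15 + 9 + 10 = 4.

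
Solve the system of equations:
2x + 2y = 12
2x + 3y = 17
x = 1, y = 5

Use elimination (row reduction):
Equation 1: 2x + 2y = 12.
Equation 2: 2x + 3y = 17.
Multiply Eq1 by 2 and Eq2 by 2: 4x + 4y = 24;  4x + 6y = 34.
Subtract: (2)y = 10, so y = 5.
Back-substitute into Eq1: 2x + 2*(5) = 12, so x = 1.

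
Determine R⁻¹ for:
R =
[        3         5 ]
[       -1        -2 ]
det(R) = -1
R⁻¹ =
[        2         5 ]
[       -1        -3 ]

For a 2×2 matrix R = [[a, b], [c, d]] with det(R) ≠ 0, R⁻¹ = (1/det(R)) * [[d, -b], [-c, a]].
det(R) = (3)*(-2) - (5)*(-1) = -6 + 5 = -1.
R⁻¹ = (1/-1) * [[-2, -5], [1, 3]].
Dividing each entry by -1 and reducing:
R⁻¹ =
[        2         5 ]
[       -1        -3 ]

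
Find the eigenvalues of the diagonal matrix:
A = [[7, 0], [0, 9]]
λ₁ = 7, λ₂ = 9

The characteristic polynomial of A is det(A - λI) = (7 - λ)(9 - λ) = 0.
The roots are λ = 7 and λ = 9, so the eigenvalues are the diagonal entries.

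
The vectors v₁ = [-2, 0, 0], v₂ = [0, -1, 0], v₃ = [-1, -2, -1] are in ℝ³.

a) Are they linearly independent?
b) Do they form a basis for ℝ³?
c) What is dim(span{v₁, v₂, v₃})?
Yes independent, yes basis, dim = 3

Stack v₁, v₂, v₃ as rows of a 3×3 matrix.
[[-2, 0, 0]; [0, -1, 0]; [-1, -2, -1]] is already lower triangular with nonzero diagonal entries (-2, -1, -1), so its determinant is the product of the diagonal entries, det = (-2)·(-1)·(-1) = -2 ≠ 0, and the rows are linearly independent.
Three linearly independent vectors in ℝ³ form a basis for ℝ³, so dim(span{v₁,v₂,v₃}) = 3.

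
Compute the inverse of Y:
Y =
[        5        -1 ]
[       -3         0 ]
det(Y) = -3
Y⁻¹ =
[        0      -1/3 ]
[       -1      -5/3 ]

For a 2×2 matrix Y = [[a, b], [c, d]] with det(Y) ≠ 0, Y⁻¹ = (1/det(Y)) * [[d, -b], [-c, a]].
det(Y) = (5)*(0) - (-1)*(-3) = 0 - 3 = -3.
Y⁻¹ = (1/-3) * [[0, 1], [3, 5]].
Dividing each entry by -3 and reducing:
Y⁻¹ =
[        0      -1/3 ]
[       -1      -5/3 ]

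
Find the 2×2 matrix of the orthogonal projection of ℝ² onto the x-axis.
[[1, 0], [0, 0]]

The orthogonal projection onto the line spanned by a nonzero vector u = (a, b) has matrix P = (u uᵀ) / (uᵀ u) = (1/(a² + b²)) · [[a², ab], [ab, b²]].
Here u = (1, 0), so a² + b² = 1 + 0 = 1.
P = (1/1) · [[1, 0], [0, 0]] = [[1, 0], [0, 0]].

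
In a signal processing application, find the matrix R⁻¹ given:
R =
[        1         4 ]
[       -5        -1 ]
det(R) = 19
R⁻¹ =
[    -1/19     -4/19 ]
[     5/19      1/19 ]

For a 2×2 matrix R = [[a, b], [c, d]] with det(R) ≠ 0, R⁻¹ = (1/det(R)) * [[d, -b], [-c, a]].
det(R) = (1)*(-1) - (4)*(-5) = -1 + 20 = 19.
R⁻¹ = (1/19) * [[-1, -4], [5, 1]].
Dividing each entry by 19 and reducing:
R⁻¹ =
[    -1/19     -4/19 ]
[     5/19      1/19 ]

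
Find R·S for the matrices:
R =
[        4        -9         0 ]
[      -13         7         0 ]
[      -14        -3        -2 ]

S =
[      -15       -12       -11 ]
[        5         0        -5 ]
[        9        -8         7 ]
RS =
[     -105       -48         1 ]
[      230       156       108 ]
[      177       184       155 ]

Matrix multiplication: (RS)[i][j] = sum over k of R[i][k] * S[k][j].
  (RS)[0][0] = (4)*(-15) + (-9)*(5) + (0)*(9) = -105
  (RS)[0][1] = (4)*(-12) + (-9)*(0) + (0)*(-8) = -48
  (RS)[0][2] = (4)*(-11) + (-9)*(-5) + (0)*(7) = 1
  (RS)[1][0] = (-13)*(-15) + (7)*(5) + (0)*(9) = 230
  (RS)[1][1] = (-13)*(-12) + (7)*(0) + (0)*(-8) = 156
  (RS)[1][2] = (-13)*(-11) + (7)*(-5) + (0)*(7) = 108
  (RS)[2][0] = (-14)*(-15) + (-3)*(5) + (-2)*(9) = 177
  (RS)[2][1] = (-14)*(-12) + (-3)*(0) + (-2)*(-8) = 184
  (RS)[2][2] = (-14)*(-11) + (-3)*(-5) + (-2)*(7) = 155
RS =
[     -105       -48         1 ]
[      230       156       108 ]
[      177       184       155 ]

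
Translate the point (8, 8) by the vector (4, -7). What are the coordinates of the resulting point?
(12, 1)

Translation by (4, -7):
x' = 8 + 4 = 12
y' = 8 + -7 = 1
Homogeneous matrix: [[1, 0, 4], [0, 1, -7], [0, 0, 1]]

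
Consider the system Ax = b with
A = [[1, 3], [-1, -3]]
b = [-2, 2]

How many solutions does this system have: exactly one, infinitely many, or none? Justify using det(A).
Infinitely many solutions

det(A) = (1)*(-3) - (3)*(-1) = 0, so A is singular (column 2 is 3 times column 1).
b = [-2, 2] = -2 * column 1 of A, so b lies in the column space of A.
A singular matrix whose right-hand side is in its column space gives a 1-parameter family of solutions — infinitely many.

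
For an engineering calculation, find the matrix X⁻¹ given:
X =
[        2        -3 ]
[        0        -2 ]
det(X) = -4
X⁻¹ =
[      1/2      -3/4 ]
[        0      -1/2 ]

For a 2×2 matrix X = [[a, b], [c, d]] with det(X) ≠ 0, X⁻¹ = (1/det(X)) * [[d, -b], [-c, a]].
det(X) = (2)*(-2) - (-3)*(0) = -4 - 0 = -4.
X⁻¹ = (1/-4) * [[-2, 3], [0, 2]].
Dividing each entry by -4 and reducing:
X⁻¹ =
[      1/2      -3/4 ]
[        0      -1/2 ]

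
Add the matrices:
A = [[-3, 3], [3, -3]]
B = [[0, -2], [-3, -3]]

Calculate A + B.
[[-3, 1], [0, -6]]

Add corresponding elements:
(-3)+(0)=-3
(3)+(-2)=1
(3)+(-3)=0
(-3)+(-3)=-6
A + B = [[-3, 1], [0, -6]]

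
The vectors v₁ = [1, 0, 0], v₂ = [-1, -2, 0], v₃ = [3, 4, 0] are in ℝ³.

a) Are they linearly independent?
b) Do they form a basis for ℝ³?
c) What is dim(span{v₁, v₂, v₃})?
Not independent, not a basis, dim(span) = 2

Check whether v₃ can be written as a linear combination of v₁ and v₂.
v₃ = (1)·v₁ + (-2)·v₂ = [3, 4, 0], so the three vectors are linearly dependent.
Thus they do not form a basis for ℝ³, and dim(span{v₁, v₂, v₃}) = 2 (spanned by v₁ and v₂).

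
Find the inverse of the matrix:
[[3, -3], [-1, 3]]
[[1/2, 1/2], [1/6, 1/2]]

For [[a,b],[c,d]], inverse = (1/det)·[[d,-b],[-c,a]]
det = 3·3 - -3·-1 = 6
Inverse = (1/6)·[[3, 3], [1, 3]]
        = [[1/2, 1/2], [1/6, 1/2]]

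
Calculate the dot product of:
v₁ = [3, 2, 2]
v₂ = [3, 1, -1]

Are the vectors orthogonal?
9, No

The dot product is the sum of products of corresponding components.
v₁·v₂ = (3)*(3) + (2)*(1) + (2)*(-1) = 9 + 2 - 2 = 9.
Two vectors are orthogonal iff their dot product is 0; here the dot product is 9, so the vectors are not orthogonal.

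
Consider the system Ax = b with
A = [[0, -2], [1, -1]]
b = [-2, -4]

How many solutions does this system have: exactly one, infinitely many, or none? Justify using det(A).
Exactly one solution

Compute det(A) = (0)*(-1) - (-2)*(1) = 2.
Because det(A) ≠ 0, A is invertible and Ax = b has a unique solution for every b (here x = A⁻¹ b).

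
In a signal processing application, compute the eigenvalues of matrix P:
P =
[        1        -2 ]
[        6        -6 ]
λ = -3, -2

Solve det(P - λI) = 0. For a 2×2 matrix the characteristic equation is λ² - (trace)λ + det = 0.
trace(P) = a + d = 1 - 6 = -5.
det(P) = a*d - b*c = (1)*(-6) - (-2)*(6) = -6 + 12 = 6.
Characteristic equation: λ² - (-5)λ + (6) = 0.
Discriminant = (-5)² - 4*(6) = 25 - 24 = 1.
λ = (-5 ± √1) / 2 = (-5 ± 1) / 2 = -3, -2.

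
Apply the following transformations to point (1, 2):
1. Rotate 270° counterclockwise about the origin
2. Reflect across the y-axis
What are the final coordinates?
(-2, -1)

Step 1: Rotate 270° → (2, -1)
Step 2: Reflect across the y-axis → (-2, -1)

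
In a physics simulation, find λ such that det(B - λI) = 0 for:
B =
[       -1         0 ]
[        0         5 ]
λ = -1, 5

Solve det(B - λI) = 0. For a 2×2 matrix the characteristic equation is λ² - (trace)λ + det = 0.
trace(B) = a + d = -1 + 5 = 4.
det(B) = a*d - b*c = (-1)*(5) - (0)*(0) = -5 - 0 = -5.
Characteristic equation: λ² - (4)λ + (-5) = 0.
Discriminant = (4)² - 4*(-5) = 16 + 20 = 36.
λ = (4 ± √36) / 2 = (4 ± 6) / 2 = -1, 5.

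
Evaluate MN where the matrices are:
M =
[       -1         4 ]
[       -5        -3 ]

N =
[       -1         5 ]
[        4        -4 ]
MN =
[       17       -21 ]
[       -7       -13 ]

Matrix multiplication: (MN)[i][j] = sum over k of M[i][k] * N[k][j].
  (MN)[0][0] = (-1)*(-1) + (4)*(4) = 17
  (MN)[0][1] = (-1)*(5) + (4)*(-4) = -21
  (MN)[1][0] = (-5)*(-1) + (-3)*(4) = -7
  (MN)[1][1] = (-5)*(5) + (-3)*(-4) = -13
MN =
[       17       -21 ]
[       -7       -13 ]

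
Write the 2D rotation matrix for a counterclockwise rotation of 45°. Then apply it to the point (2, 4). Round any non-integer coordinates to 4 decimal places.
R = [[√2/2, -√2/2], [√2/2, √2/2]]; R·(2, 4) = (-1.4142, 4.2426)

Rotation matrix formula: R(θ) = [[cos θ, -sin θ], [sin θ, cos θ]]
For θ = 45°:
cos(45°) = √2/2
sin(45°) = √2/2
R = [[√2/2, -√2/2], [√2/2, √2/2]]
Apply to (2, 4): [√2/2·2 + (-√2/2)·4, √2/2·2 + √2/2·4] = (-1.4142, 4.2426)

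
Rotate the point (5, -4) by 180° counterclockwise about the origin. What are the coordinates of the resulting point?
(-5, 4)

Rotation matrix R(θ) = [[cos θ, -sin θ], [sin θ, cos θ]]; for θ = 180°:
R = [[-1, 0], [0, -1]]
Result: R × [5, -4]ᵀ = [-1·5 + (0)·-4, 0·5 + (-1)·-4]ᵀ = (-5, 4)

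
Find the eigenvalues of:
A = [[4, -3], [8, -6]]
λ = -2, 0

Solve det(A - λI) = 0. For a 2×2 matrix this is λ² - (trace)λ + det = 0.
trace(A) = 4 - 6 = -2.
det(A) = (4)*(-6) - (-3)*(8) = -24 + 24 = 0.
Characteristic equation: λ² - (-2)λ + (0) = 0.
Discriminant: (-2)² - 4*(0) = 4 - 0 = 4.
Roots: λ = (-2 ± √4) / 2 = -2, 0.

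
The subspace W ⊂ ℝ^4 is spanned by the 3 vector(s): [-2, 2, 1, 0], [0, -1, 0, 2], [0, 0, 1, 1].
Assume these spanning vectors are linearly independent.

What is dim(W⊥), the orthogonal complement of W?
dim(W⊥) = 1

For any subspace W of ℝ^n, dim(W) + dim(W⊥) = n (the whole-space dimension).
Here the given 3 vectors are linearly independent, so dim(W) = 3.
Thus dim(W⊥) = n - dim(W) = 4 - 3 = 1.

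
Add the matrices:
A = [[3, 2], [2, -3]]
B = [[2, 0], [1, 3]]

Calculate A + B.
[[5, 2], [3, 0]]

Add corresponding elements:
(3)+(2)=5
(2)+(0)=2
(2)+(1)=3
(-3)+(3)=0
A + B = [[5, 2], [3, 0]]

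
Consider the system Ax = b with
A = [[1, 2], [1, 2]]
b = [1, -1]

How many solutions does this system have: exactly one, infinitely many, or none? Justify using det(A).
No solution

det(A) = (1)*(2) - (2)*(1) = 0, so A is singular.
The column space of A is span(column 1) = span([1, 1]).
b = [1, -1] is not a scalar multiple of column 1, so b ∉ column space and the system is inconsistent — no solution.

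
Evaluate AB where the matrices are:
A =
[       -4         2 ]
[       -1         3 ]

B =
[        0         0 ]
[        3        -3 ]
AB =
[        6        -6 ]
[        9        -9 ]

Matrix multiplication: (AB)[i][j] = sum over k of A[i][k] * B[k][j].
  (AB)[0][0] = (-4)*(0) + (2)*(3) = 6
  (AB)[0][1] = (-4)*(0) + (2)*(-3) = -6
  (AB)[1][0] = (-1)*(0) + (3)*(3) = 9
  (AB)[1][1] = (-1)*(0) + (3)*(-3) = -9
AB =
[        6        -6 ]
[        9        -9 ]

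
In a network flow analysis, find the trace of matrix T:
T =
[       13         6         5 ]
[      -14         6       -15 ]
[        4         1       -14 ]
tr(T) = 13 + 6 - 14 = 5

The trace of a square matrix is the sum of its diagonal entries.
Diagonal entries of T: T[0][0] = 13, T[1][1] = 6, T[2][2] = -14.
tr(T) = 13 + 6 - 14 = 5.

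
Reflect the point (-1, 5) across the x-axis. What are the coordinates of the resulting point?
(-1, -5)

Reflection across x-axis: (-1, 5) → (-1, -5)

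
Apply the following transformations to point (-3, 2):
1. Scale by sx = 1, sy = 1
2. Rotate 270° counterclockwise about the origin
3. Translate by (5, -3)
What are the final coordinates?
(7, 0)

Step 1: Scale → (-3, 2)
Step 2: Rotate 270° → (2, 3)
Step 3: Translate → (7, 0)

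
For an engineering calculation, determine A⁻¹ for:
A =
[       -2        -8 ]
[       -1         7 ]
det(A) = -22
A⁻¹ =
[    -7/22     -4/11 ]
[    -1/22      1/11 ]

For a 2×2 matrix A = [[a, b], [c, d]] with det(A) ≠ 0, A⁻¹ = (1/det(A)) * [[d, -b], [-c, a]].
det(A) = (-2)*(7) - (-8)*(-1) = -14 - 8 = -22.
A⁻¹ = (1/-22) * [[7, 8], [1, -2]].
Dividing each entry by -22 and reducing:
A⁻¹ =
[    -7/22     -4/11 ]
[    -1/22      1/11 ]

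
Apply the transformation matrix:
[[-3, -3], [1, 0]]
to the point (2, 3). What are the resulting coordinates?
(-15, 2)

Matrix multiplication:
[[-3, -3], [1, 0]] × [2, 3]ᵀ
= [-3×2 + -3×3, 1×2 + 0×3]ᵀ
= [-15.0000, 2.0000]ᵀ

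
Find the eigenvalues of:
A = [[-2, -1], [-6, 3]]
λ = -3, 4

Solve det(A - λI) = 0. For a 2×2 matrix this is λ² - (trace)λ + det = 0.
trace(A) = -2 + 3 = 1.
det(A) = (-2)*(3) - (-1)*(-6) = -6 - 6 = -12.
Characteristic equation: λ² - (1)λ + (-12) = 0.
Discriminant: (1)² - 4*(-12) = 1 + 48 = 49.
Roots: λ = (1 ± √49) / 2 = -3, 4.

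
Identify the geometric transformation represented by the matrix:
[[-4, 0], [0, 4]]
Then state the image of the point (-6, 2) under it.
non-uniform scaling by (-4, 4); image of (-6, 2) is (24, 8)

This is diagonal with distinct entries, so it scales the x-axis by -4 and the y-axis by 4.
The matrix [[-4, 0], [0, 4]] represents: non-uniform scaling by (-4, 4).
Applying it to (-6, 2): [-4·-6 + 0·2, 0·-6 + 4·2] = (24, 8).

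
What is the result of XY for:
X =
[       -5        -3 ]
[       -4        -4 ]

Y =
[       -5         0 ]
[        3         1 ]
XY =
[       16        -3 ]
[        8        -4 ]

Matrix multiplication: (XY)[i][j] = sum over k of X[i][k] * Y[k][j].
  (XY)[0][0] = (-5)*(-5) + (-3)*(3) = 16
  (XY)[0][1] = (-5)*(0) + (-3)*(1) = -3
  (XY)[1][0] = (-4)*(-5) + (-4)*(3) = 8
  (XY)[1][1] = (-4)*(0) + (-4)*(1) = -4
XY =
[       16        -3 ]
[        8        -4 ]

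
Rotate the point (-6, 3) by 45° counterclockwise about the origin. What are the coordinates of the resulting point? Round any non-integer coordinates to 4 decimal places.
(-6.3640, -2.1213)

Rotation matrix R(θ) = [[cos θ, -sin θ], [sin θ, cos θ]]; for θ = 45°:
R = [[√2/2, -√2/2], [√2/2, √2/2]]
Result: R × [-6, 3]ᵀ = [√2/2·-6 + (-√2/2)·3, √2/2·-6 + (√2/2)·3]ᵀ = (-6.3640, -2.1213)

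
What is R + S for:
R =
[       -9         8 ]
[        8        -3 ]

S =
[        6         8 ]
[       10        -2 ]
R + S =
[       -3        16 ]
[       18        -5 ]

Matrix addition is elementwise: (R+S)[i][j] = R[i][j] + S[i][j].
  (R+S)[0][0] = (-9) + (6) = -3
  (R+S)[0][1] = (8) + (8) = 16
  (R+S)[1][0] = (8) + (10) = 18
  (R+S)[1][1] = (-3) + (-2) = -5
R + S =
[       -3        16 ]
[       18        -5 ]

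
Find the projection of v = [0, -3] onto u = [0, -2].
[0, -3]

The projection of v onto u is proj_u(v) = ((v·u) / (u·u)) · u.
v·u = (0)*(0) + (-3)*(-2) = 6.
u·u = (0)*(0) + (-2)*(-2) = 4.
coefficient = 6 / 4 = 3/2.
proj_u(v) = 3/2 · [0, -2] = [0, -3].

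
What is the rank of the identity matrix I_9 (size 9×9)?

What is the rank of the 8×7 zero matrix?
rank(I_9) = 9, rank(0) = 0

The identity I_9 has 9 columns that are the standard basis vectors e_1, …, e_9. These are linearly independent, so all 9 columns are pivots and rank(I_9) = 9.
The 8×7 zero matrix has every entry zero, so every row is the zero row and there are no pivots; rank(0) = 0.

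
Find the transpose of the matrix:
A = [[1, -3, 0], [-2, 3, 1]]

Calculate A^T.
[[1, -2], [-3, 3], [0, 1]]

The transpose sends entry (i,j) to (j,i); rows become columns.
Row 0 of A: [1, -3, 0] -> column 0 of A^T.
Row 1 of A: [-2, 3, 1] -> column 1 of A^T.
A^T = [[1, -2], [-3, 3], [0, 1]]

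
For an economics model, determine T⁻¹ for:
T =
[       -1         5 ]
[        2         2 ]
det(T) = -12
T⁻¹ =
[     -1/6      5/12 ]
[      1/6      1/12 ]

For a 2×2 matrix T = [[a, b], [c, d]] with det(T) ≠ 0, T⁻¹ = (1/det(T)) * [[d, -b], [-c, a]].
det(T) = (-1)*(2) - (5)*(2) = -2 - 10 = -12.
T⁻¹ = (1/-12) * [[2, -5], [-2, -1]].
Dividing each entry by -12 and reducing:
T⁻¹ =
[     -1/6      5/12 ]
[      1/6      1/12 ]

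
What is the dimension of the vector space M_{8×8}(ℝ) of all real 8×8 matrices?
Dimension = 64

A real 8×8 matrix is determined by its 8·8 = 64 independent entries.
A standard basis is {E_ij : 1 ≤ i ≤ 8, 1 ≤ j ≤ 8}, where E_ij has a 1 in position (i, j) and 0 elsewhere — there are 64 such matrices, and they are linearly independent and span M_{8×8}(ℝ).
Therefore dim(M_{8×8}(ℝ)) = 64.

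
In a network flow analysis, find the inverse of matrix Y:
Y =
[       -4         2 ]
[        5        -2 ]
det(Y) = -2
Y⁻¹ =
[        1         1 ]
[      5/2         2 ]

For a 2×2 matrix Y = [[a, b], [c, d]] with det(Y) ≠ 0, Y⁻¹ = (1/det(Y)) * [[d, -b], [-c, a]].
det(Y) = (-4)*(-2) - (2)*(5) = 8 - 10 = -2.
Y⁻¹ = (1/-2) * [[-2, -2], [-5, -4]].
Dividing each entry by -2 and reducing:
Y⁻¹ =
[        1         1 ]
[      5/2         2 ]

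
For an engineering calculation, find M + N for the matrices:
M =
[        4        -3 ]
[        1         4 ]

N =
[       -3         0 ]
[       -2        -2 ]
M + N =
[        1        -3 ]
[       -1         2 ]

Matrix addition is elementwise: (M+N)[i][j] = M[i][j] + N[i][j].
  (M+N)[0][0] = (4) + (-3) = 1
  (M+N)[0][1] = (-3) + (0) = -3
  (M+N)[1][0] = (1) + (-2) = -1
  (M+N)[1][1] = (4) + (-2) = 2
M + N =
[        1        -3 ]
[       -1         2 ]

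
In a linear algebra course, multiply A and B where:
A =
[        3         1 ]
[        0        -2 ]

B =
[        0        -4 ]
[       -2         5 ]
AB =
[       -2        -7 ]
[        4       -10 ]

Matrix multiplication: (AB)[i][j] = sum over k of A[i][k] * B[k][j].
  (AB)[0][0] = (3)*(0) + (1)*(-2) = -2
  (AB)[0][1] = (3)*(-4) + (1)*(5) = -7
  (AB)[1][0] = (0)*(0) + (-2)*(-2) = 4
  (AB)[1][1] = (0)*(-4) + (-2)*(5) = -10
AB =
[       -2        -7 ]
[        4       -10 ]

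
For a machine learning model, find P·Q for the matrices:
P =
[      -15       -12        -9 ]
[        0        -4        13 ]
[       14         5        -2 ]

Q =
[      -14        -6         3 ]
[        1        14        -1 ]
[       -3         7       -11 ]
PQ =
[      225      -141        66 ]
[      -43        35      -139 ]
[     -185       -28        59 ]

Matrix multiplication: (PQ)[i][j] = sum over k of P[i][k] * Q[k][j].
  (PQ)[0][0] = (-15)*(-14) + (-12)*(1) + (-9)*(-3) = 225
  (PQ)[0][1] = (-15)*(-6) + (-12)*(14) + (-9)*(7) = -141
  (PQ)[0][2] = (-15)*(3) + (-12)*(-1) + (-9)*(-11) = 66
  (PQ)[1][0] = (0)*(-14) + (-4)*(1) + (13)*(-3) = -43
  (PQ)[1][1] = (0)*(-6) + (-4)*(14) + (13)*(7) = 35
  (PQ)[1][2] = (0)*(3) + (-4)*(-1) + (13)*(-11) = -139
  (PQ)[2][0] = (14)*(-14) + (5)*(1) + (-2)*(-3) = -185
  (PQ)[2][1] = (14)*(-6) + (5)*(14) + (-2)*(7) = -28
  (PQ)[2][2] = (14)*(3) + (5)*(-1) + (-2)*(-11) = 59
PQ =
[      225      -141        66 ]
[      -43        35      -139 ]
[     -185       -28        59 ]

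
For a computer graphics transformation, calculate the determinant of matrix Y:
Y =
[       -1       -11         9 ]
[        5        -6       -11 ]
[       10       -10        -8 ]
det(Y) = 922

Expand along row 0 (cofactor expansion): det(Y) = a*(e*i - f*h) - b*(d*i - f*g) + c*(d*h - e*g), where the 3×3 is [[a, b, c], [d, e, f], [g, h, i]].
Minor M_00 = (-6)*(-8) - (-11)*(-10) = 48 - 110 = -62.
Minor M_01 = (5)*(-8) - (-11)*(10) = -40 + 110 = 70.
Minor M_02 = (5)*(-10) - (-6)*(10) = -50 + 60 = 10.
det(Y) = (-1)*(-62) - (-11)*(70) + (9)*(10) = 62 + 770 + 90 = 922.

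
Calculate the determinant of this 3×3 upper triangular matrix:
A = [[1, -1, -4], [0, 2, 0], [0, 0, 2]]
4

The determinant of a triangular matrix is the product of its diagonal entries (the off-diagonal entries above the diagonal do not affect it).
det(A) = (1) * (2) * (2) = 4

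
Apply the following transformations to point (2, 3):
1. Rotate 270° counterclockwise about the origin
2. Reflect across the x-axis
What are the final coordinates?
(3, 2)

Step 1: Rotate 270° → (3, -2)
Step 2: Reflect across the x-axis → (3, 2)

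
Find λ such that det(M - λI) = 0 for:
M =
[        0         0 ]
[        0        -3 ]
λ = -3, 0

Solve det(M - λI) = 0. For a 2×2 matrix the characteristic equation is λ² - (trace)λ + det = 0.
trace(M) = a + d = 0 - 3 = -3.
det(M) = a*d - b*c = (0)*(-3) - (0)*(0) = 0 - 0 = 0.
Characteristic equation: λ² - (-3)λ + (0) = 0.
Discriminant = (-3)² - 4*(0) = 9 - 0 = 9.
λ = (-3 ± √9) / 2 = (-3 ± 3) / 2 = -3, 0.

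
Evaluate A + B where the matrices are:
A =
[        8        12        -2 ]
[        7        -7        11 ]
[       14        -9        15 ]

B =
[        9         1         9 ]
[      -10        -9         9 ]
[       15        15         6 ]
A + B =
[       17        13         7 ]
[       -3       -16        20 ]
[       29         6        21 ]

Matrix addition is elementwise: (A+B)[i][j] = A[i][j] + B[i][j].
  (A+B)[0][0] = (8) + (9) = 17
  (A+B)[0][1] = (12) + (1) = 13
  (A+B)[0][2] = (-2) + (9) = 7
  (A+B)[1][0] = (7) + (-10) = -3
  (A+B)[1][1] = (-7) + (-9) = -16
  (A+B)[1][2] = (11) + (9) = 20
  (A+B)[2][0] = (14) + (15) = 29
  (A+B)[2][1] = (-9) + (15) = 6
  (A+B)[2][2] = (15) + (6) = 21
A + B =
[       17        13         7 ]
[       -3       -16        20 ]
[       29         6        21 ]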